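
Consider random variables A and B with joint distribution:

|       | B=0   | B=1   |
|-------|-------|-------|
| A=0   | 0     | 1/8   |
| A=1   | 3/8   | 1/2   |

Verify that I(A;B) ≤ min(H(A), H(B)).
Marginal P(A) (row sums):
  P(A=0) = 0 + 1/8 = 1/8
  P(A=1) = 3/8 + 1/2 = 7/8
Marginal P(B) (column sums):
  P(B=0) = 0 + 3/8 = 3/8
  P(B=1) = 1/8 + 1/2 = 5/8

H(A) = -[(1/8)·log₂(1/8) + (7/8)·log₂(7/8)]
  = 0.3750 + 0.1686
  = 0.5436 bits
H(B) = -[(3/8)·log₂(3/8) + (5/8)·log₂(5/8)]
  = 0.5306 + 0.4238
  = 0.9544 bits
H(A,B) = -[(1/8)·log₂(1/8) + (3/8)·log₂(3/8) + (1/2)·log₂(1/2)]
  = 0.3750 + 0.5306 + 0.5000
  = 1.4056 bits

I(A;B) = H(A) + H(B) - H(A,B)
  = 0.5436 + 0.9544 - 1.4056
  = 0.0924 bits

min(H(A), H(B)) = min(0.5436, 0.9544) = 0.5436 bits
Since 0.0924 ≤ 0.5436, the bound is satisfied ✓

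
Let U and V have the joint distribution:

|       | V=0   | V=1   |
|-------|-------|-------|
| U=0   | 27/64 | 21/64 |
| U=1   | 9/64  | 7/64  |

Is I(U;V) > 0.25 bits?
Marginal P(U) (row sums):
  P(U=0) = 27/64 + 21/64 = 3/4
  P(U=1) = 9/64 + 7/64 = 1/4
Marginal P(V) (column sums):
  P(V=0) = 27/64 + 9/64 = 9/16
  P(V=1) = 21/64 + 7/64 = 7/16

H(U) = -[(3/4)·log₂(3/4) + (1/4)·log₂(1/4)]
  = 0.3113 + 0.5000
  = 0.8113 bits
H(V) = -[(9/16)·log₂(9/16) + (7/16)·log₂(7/16)]
  = 0.4669 + 0.5218
  = 0.9887 bits
H(U,V) = -[(27/64)·log₂(27/64) + (21/64)·log₂(21/64) + (9/64)·log₂(9/64) + (7/64)·log₂(7/64)]
  = 0.5253 + 0.5275 + 0.3980 + 0.3492
  = 1.8000 bits

I(U;V) = H(U) + H(V) - H(U,V)
  = 0.8113 + 0.9887 - 1.8000
  = 0.0000 bits

No. I(U;V) = 0.0000 bits, which is ≤ 0.25 bits.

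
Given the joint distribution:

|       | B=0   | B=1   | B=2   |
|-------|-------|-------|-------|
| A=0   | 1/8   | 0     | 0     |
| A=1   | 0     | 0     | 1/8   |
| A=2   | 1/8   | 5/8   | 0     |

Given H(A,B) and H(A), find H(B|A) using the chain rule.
From the chain rule: H(A,B) = H(A) + H(B|A)
Therefore: H(B|A) = H(A,B) - H(A)

H(A,B) = -[(1/8)·log₂(1/8) + (1/8)·log₂(1/8) + (1/8)·log₂(1/8) + (5/8)·log₂(5/8)]
  = 0.3750 + 0.3750 + 0.3750 + 0.4238
  = 1.5488 bits
Marginal P(A) (row sums):
  P(A=0) = 1/8 + 0 + 0 = 1/8
  P(A=1) = 0 + 0 + 1/8 = 1/8
  P(A=2) = 1/8 + 5/8 + 0 = 3/4
H(A) = -[(1/8)·log₂(1/8) + (1/8)·log₂(1/8) + (3/4)·log₂(3/4)]
  = 0.3750 + 0.3750 + 0.3113
  = 1.0613 bits

H(B|A) = 1.5488 - 1.0613 = 0.4875 bits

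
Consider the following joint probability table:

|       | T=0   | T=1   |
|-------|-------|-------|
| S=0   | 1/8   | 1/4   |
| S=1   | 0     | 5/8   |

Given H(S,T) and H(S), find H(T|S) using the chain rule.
From the chain rule: H(S,T) = H(S) + H(T|S)
Therefore: H(T|S) = H(S,T) - H(S)

H(S,T) = -[(1/8)·log₂(1/8) + (1/4)·log₂(1/4) + (5/8)·log₂(5/8)]
  = 0.3750 + 0.5000 + 0.4238
  = 1.2988 bits
Marginal P(S) (row sums):
  P(S=0) = 1/8 + 1/4 = 3/8
  P(S=1) = 0 + 5/8 = 5/8
H(S) = -[(3/8)·log₂(3/8) + (5/8)·log₂(5/8)]
  = 0.5306 + 0.4238
  = 0.9544 bits

H(T|S) = 1.2988 - 0.9544 = 0.3444 bits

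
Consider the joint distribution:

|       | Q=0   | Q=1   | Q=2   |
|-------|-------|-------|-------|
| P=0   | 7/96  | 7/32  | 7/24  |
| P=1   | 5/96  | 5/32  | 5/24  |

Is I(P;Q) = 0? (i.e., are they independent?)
Marginal P(P) (row sums):
  P(P=0) = 7/96 + 7/32 + 7/24 = 7/12
  P(P=1) = 5/96 + 5/32 + 5/24 = 5/12
Marginal P(Q) (column sums):
  P(Q=0) = 7/96 + 5/96 = 1/8
  P(Q=1) = 7/32 + 5/32 = 3/8
  P(Q=2) = 7/24 + 5/24 = 1/2

P and Q are independent iff P(P=i,Q=j) = P(P=i)·P(Q=j) for every cell.
  P(P=0)·P(Q=0) = 7/12 × 1/8 = 7/96 = P(P=0,Q=0) ✓
  P(P=0)·P(Q=1) = 7/12 × 3/8 = 7/32 = P(P=0,Q=1) ✓
  P(P=0)·P(Q=2) = 7/12 × 1/2 = 7/24 = P(P=0,Q=2) ✓
  P(P=1)·P(Q=0) = 5/12 × 1/8 = 5/96 = P(P=1,Q=0) ✓
  P(P=1)·P(Q=1) = 5/12 × 3/8 = 5/32 = P(P=1,Q=1) ✓
  P(P=1)·P(Q=2) = 5/12 × 1/2 = 5/24 = P(P=1,Q=2) ✓

Yes, P and Q are independent: every cell factors, so I(P;Q) = 0 bits.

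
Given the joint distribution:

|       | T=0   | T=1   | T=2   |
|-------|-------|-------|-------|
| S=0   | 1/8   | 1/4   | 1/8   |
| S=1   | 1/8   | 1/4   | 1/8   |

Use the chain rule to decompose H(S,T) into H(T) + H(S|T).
By the chain rule: H(S,T) = H(T) + H(S|T)

Marginal P(T) (column sums):
  P(T=0) = 1/8 + 1/8 = 1/4
  P(T=1) = 1/4 + 1/4 = 1/2
  P(T=2) = 1/8 + 1/8 = 1/4
H(T) = -[(1/4)·log₂(1/4) + (1/2)·log₂(1/2) + (1/4)·log₂(1/4)]
  = 0.5000 + 0.5000 + 0.5000
  = 1.5000 bits
H(S|T) = -Σ P(S,T)·log₂ P(S|T), where P(S|T) = P(S,T) / P(T)
  (S=0,T=0): P(S|T) = (1/8)/(1/4) = 1/2;  -(1/8)·log₂(1/2) = 0.1250
  (S=0,T=1): P(S|T) = (1/4)/(1/2) = 1/2;  -(1/4)·log₂(1/2) = 0.2500
  (S=0,T=2): P(S|T) = (1/8)/(1/4) = 1/2;  -(1/8)·log₂(1/2) = 0.1250
  (S=1,T=0): P(S|T) = (1/8)/(1/4) = 1/2;  -(1/8)·log₂(1/2) = 0.1250
  (S=1,T=1): P(S|T) = (1/4)/(1/2) = 1/2;  -(1/4)·log₂(1/2) = 0.2500
  (S=1,T=2): P(S|T) = (1/8)/(1/4) = 1/2;  -(1/8)·log₂(1/2) = 0.1250
H(S|T) = 0.1250 + 0.2500 + 0.1250 + 0.1250 + 0.2500 + 0.1250
  = 1.0000 bits

H(S,T) = H(T) + H(S|T) = 1.5000 + 1.0000 = 2.5000 bits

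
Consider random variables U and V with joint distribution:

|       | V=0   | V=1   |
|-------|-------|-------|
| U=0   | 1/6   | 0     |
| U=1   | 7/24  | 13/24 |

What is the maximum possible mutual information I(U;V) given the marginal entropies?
The upper bound on mutual information is I(U;V) ≤ min(H(U), H(V)).

Marginal P(U) (row sums):
  P(U=0) = 1/6 + 0 = 1/6
  P(U=1) = 7/24 + 13/24 = 5/6
Marginal P(V) (column sums):
  P(V=0) = 1/6 + 7/24 = 11/24
  P(V=1) = 0 + 13/24 = 13/24

H(U) = -[(1/6)·log₂(1/6) + (5/6)·log₂(5/6)]
  = 0.4308 + 0.2192
  = 0.6500 bits
H(V) = -[(11/24)·log₂(11/24) + (13/24)·log₂(13/24)]
  = 0.5159 + 0.4791
  = 0.9950 bits

Maximum possible I(U;V) = min(0.6500, 0.9950) = 0.6500 bits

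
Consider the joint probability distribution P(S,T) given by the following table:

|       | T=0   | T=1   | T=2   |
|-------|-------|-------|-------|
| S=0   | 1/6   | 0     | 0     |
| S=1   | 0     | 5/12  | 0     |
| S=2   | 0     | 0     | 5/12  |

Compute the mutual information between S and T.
Marginal P(S) (row sums):
  P(S=0) = 1/6 + 0 + 0 = 1/6
  P(S=1) = 0 + 5/12 + 0 = 5/12
  P(S=2) = 0 + 0 + 5/12 = 5/12
Marginal P(T) (column sums):
  P(T=0) = 1/6 + 0 + 0 = 1/6
  P(T=1) = 0 + 5/12 + 0 = 5/12
  P(T=2) = 0 + 0 + 5/12 = 5/12

H(S) = -[(1/6)·log₂(1/6) + (5/12)·log₂(5/12) + (5/12)·log₂(5/12)]
  = 0.4308 + 0.5263 + 0.5263
  = 1.4834 bits
H(T) = -[(1/6)·log₂(1/6) + (5/12)·log₂(5/12) + (5/12)·log₂(5/12)]
  = 0.4308 + 0.5263 + 0.5263
  = 1.4834 bits
H(S,T) = -[(1/6)·log₂(1/6) + (5/12)·log₂(5/12) + (5/12)·log₂(5/12)]
  = 0.4308 + 0.5263 + 0.5263
  = 1.4834 bits

I(S;T) = H(S) + H(T) - H(S,T)
  = 1.4834 + 1.4834 - 1.4834
  = 1.4834 bits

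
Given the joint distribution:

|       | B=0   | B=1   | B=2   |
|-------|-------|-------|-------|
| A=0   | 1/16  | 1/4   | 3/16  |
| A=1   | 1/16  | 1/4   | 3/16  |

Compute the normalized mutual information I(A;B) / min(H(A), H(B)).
Marginal P(A) (row sums):
  P(A=0) = 1/16 + 1/4 + 3/16 = 1/2
  P(A=1) = 1/16 + 1/4 + 3/16 = 1/2
Marginal P(B) (column sums):
  P(B=0) = 1/16 + 1/16 = 1/8
  P(B=1) = 1/4 + 1/4 = 1/2
  P(B=2) = 3/16 + 3/16 = 3/8

H(A) = -[(1/2)·log₂(1/2) + (1/2)·log₂(1/2)]
  = 0.5000 + 0.5000
  = 1.0000 bits
H(B) = -[(1/8)·log₂(1/8) + (1/2)·log₂(1/2) + (3/8)·log₂(3/8)]
  = 0.3750 + 0.5000 + 0.5306
  = 1.4056 bits
H(A,B) = -[(1/16)·log₂(1/16) + (1/4)·log₂(1/4) + (3/16)·log₂(3/16) + (1/16)·log₂(1/16) + (1/4)·log₂(1/4) + (3/16)·log₂(3/16)]
  = 0.2500 + 0.5000 + 0.4528 + 0.2500 + 0.5000 + 0.4528
  = 2.4056 bits

I(A;B) = H(A) + H(B) - H(A,B)
  = 1.0000 + 1.4056 - 2.4056
  = 0.0000 bits

min(H(A), H(B)) = min(1.0000, 1.4056) = 1.0000 bits
Normalized MI = 0.0000 / 1.0000 = 0.0000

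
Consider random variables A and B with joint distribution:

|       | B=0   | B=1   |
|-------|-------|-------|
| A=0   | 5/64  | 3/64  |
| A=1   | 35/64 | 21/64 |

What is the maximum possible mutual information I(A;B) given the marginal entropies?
The upper bound on mutual information is I(A;B) ≤ min(H(A), H(B)).

Marginal P(A) (row sums):
  P(A=0) = 5/64 + 3/64 = 1/8
  P(A=1) = 35/64 + 21/64 = 7/8
Marginal P(B) (column sums):
  P(B=0) = 5/64 + 35/64 = 5/8
  P(B=1) = 3/64 + 21/64 = 3/8

H(A) = -[(1/8)·log₂(1/8) + (7/8)·log₂(7/8)]
  = 0.3750 + 0.1686
  = 0.5436 bits
H(B) = -[(5/8)·log₂(5/8) + (3/8)·log₂(3/8)]
  = 0.4238 + 0.5306
  = 0.9544 bits

Maximum possible I(A;B) = min(0.5436, 0.9544) = 0.5436 bits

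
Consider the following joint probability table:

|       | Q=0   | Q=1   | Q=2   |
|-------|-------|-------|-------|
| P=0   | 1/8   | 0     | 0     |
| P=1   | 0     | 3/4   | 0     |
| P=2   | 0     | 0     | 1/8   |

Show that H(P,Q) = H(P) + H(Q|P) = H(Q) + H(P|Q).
Marginal P(P) (row sums):
  P(P=0) = 1/8 + 0 + 0 = 1/8
  P(P=1) = 0 + 3/4 + 0 = 3/4
  P(P=2) = 0 + 0 + 1/8 = 1/8
Marginal P(Q) (column sums):
  P(Q=0) = 1/8 + 0 + 0 = 1/8
  P(Q=1) = 0 + 3/4 + 0 = 3/4
  P(Q=2) = 0 + 0 + 1/8 = 1/8

Decomposition 1: H(P) + H(Q|P)
H(P) = -[(1/8)·log₂(1/8) + (3/4)·log₂(3/4) + (1/8)·log₂(1/8)]
  = 0.3750 + 0.3113 + 0.3750
  = 1.0613 bits
H(Q|P) = -Σ P(P,Q)·log₂ P(Q|P), where P(Q|P) = P(P,Q) / P(P)
  (cells with P(P,Q) = 0 contribute 0)
  (P=0,Q=0): P(Q|P) = (1/8)/(1/8) = 1;  -(1/8)·log₂(1) = 0.0000
  (P=1,Q=1): P(Q|P) = (3/4)/(3/4) = 1;  -(3/4)·log₂(1) = 0.0000
  (P=2,Q=2): P(Q|P) = (1/8)/(1/8) = 1;  -(1/8)·log₂(1) = 0.0000
H(Q|P) = 0.0000 + 0.0000 + 0.0000
  = 0.0000 bits
H(P) + H(Q|P) = 1.0613 + 0.0000 = 1.0613 bits

Decomposition 2: H(Q) + H(P|Q)
H(Q) = -[(1/8)·log₂(1/8) + (3/4)·log₂(3/4) + (1/8)·log₂(1/8)]
  = 0.3750 + 0.3113 + 0.3750
  = 1.0613 bits
H(P|Q) = -Σ P(P,Q)·log₂ P(P|Q), where P(P|Q) = P(P,Q) / P(Q)
  (cells with P(P,Q) = 0 contribute 0)
  (P=0,Q=0): P(P|Q) = (1/8)/(1/8) = 1;  -(1/8)·log₂(1) = 0.0000
  (P=1,Q=1): P(P|Q) = (3/4)/(3/4) = 1;  -(3/4)·log₂(1) = 0.0000
  (P=2,Q=2): P(P|Q) = (1/8)/(1/8) = 1;  -(1/8)·log₂(1) = 0.0000
H(P|Q) = 0.0000 + 0.0000 + 0.0000
  = 0.0000 bits
H(Q) + H(P|Q) = 1.0613 + 0.0000 = 1.0613 bits

Direct computation of the joint entropy:
H(P,Q) = -[(1/8)·log₂(1/8) + (3/4)·log₂(3/4) + (1/8)·log₂(1/8)]
  = 0.3750 + 0.3113 + 0.3750
  = 1.0613 bits

All three agree: H(P,Q) = 1.0613 bits ✓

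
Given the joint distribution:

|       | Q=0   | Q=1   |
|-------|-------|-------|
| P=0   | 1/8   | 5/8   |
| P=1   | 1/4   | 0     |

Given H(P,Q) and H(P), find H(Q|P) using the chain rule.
From the chain rule: H(P,Q) = H(P) + H(Q|P)
Therefore: H(Q|P) = H(P,Q) - H(P)

H(P,Q) = -[(1/8)·log₂(1/8) + (5/8)·log₂(5/8) + (1/4)·log₂(1/4)]
  = 0.3750 + 0.4238 + 0.5000
  = 1.2988 bits
Marginal P(P) (row sums):
  P(P=0) = 1/8 + 5/8 = 3/4
  P(P=1) = 1/4 + 0 = 1/4
H(P) = -[(3/4)·log₂(3/4) + (1/4)·log₂(1/4)]
  = 0.3113 + 0.5000
  = 0.8113 bits

H(Q|P) = 1.2988 - 0.8113 = 0.4875 bits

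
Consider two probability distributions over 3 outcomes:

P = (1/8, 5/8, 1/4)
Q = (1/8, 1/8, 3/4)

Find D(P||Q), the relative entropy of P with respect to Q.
D(P||Q) = Σ P(i) log₂(P(i)/Q(i))
  i=0: (1/8) × log₂((1/8)/(1/8)) = (1/8) × log₂(1) = 0.0000
  i=1: (5/8) × log₂((5/8)/(1/8)) = (5/8) × log₂(5) = 1.4512
  i=2: (1/4) × log₂((1/4)/(3/4)) = (1/4) × log₂(1/3) = -0.3962
D(P||Q) = 0.0000 + 1.4512 - 0.3962
  = 1.0550 bits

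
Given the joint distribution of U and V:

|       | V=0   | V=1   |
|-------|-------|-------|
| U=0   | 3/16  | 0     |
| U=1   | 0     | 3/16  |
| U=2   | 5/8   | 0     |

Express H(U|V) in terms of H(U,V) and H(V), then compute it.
H(U|V) = H(U,V) - H(V)

Marginal P(V) (column sums):
  P(V=0) = 3/16 + 0 + 5/8 = 13/16
  P(V=1) = 0 + 3/16 + 0 = 3/16

H(U,V) = -[(3/16)·log₂(3/16) + (3/16)·log₂(3/16) + (5/8)·log₂(5/8)]
  = 0.4528 + 0.4528 + 0.4238
  = 1.3294 bits
H(V) = -[(13/16)·log₂(13/16) + (3/16)·log₂(3/16)]
  = 0.2434 + 0.4528
  = 0.6962 bits

H(U|V) = 1.3294 - 0.6962 = 0.6332 bits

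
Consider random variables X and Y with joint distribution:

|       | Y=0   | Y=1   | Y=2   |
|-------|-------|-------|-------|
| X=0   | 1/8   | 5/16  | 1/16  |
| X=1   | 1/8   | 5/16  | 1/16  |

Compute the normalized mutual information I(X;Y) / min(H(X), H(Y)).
Marginal P(X) (row sums):
  P(X=0) = 1/8 + 5/16 + 1/16 = 1/2
  P(X=1) = 1/8 + 5/16 + 1/16 = 1/2
Marginal P(Y) (column sums):
  P(Y=0) = 1/8 + 1/8 = 1/4
  P(Y=1) = 5/16 + 5/16 = 5/8
  P(Y=2) = 1/16 + 1/16 = 1/8

H(X) = -[(1/2)·log₂(1/2) + (1/2)·log₂(1/2)]
  = 0.5000 + 0.5000
  = 1.0000 bits
H(Y) = -[(1/4)·log₂(1/4) + (5/8)·log₂(5/8) + (1/8)·log₂(1/8)]
  = 0.5000 + 0.4238 + 0.3750
  = 1.2988 bits
H(X,Y) = -[(1/8)·log₂(1/8) + (5/16)·log₂(5/16) + (1/16)·log₂(1/16) + (1/8)·log₂(1/8) + (5/16)·log₂(5/16) + (1/16)·log₂(1/16)]
  = 0.3750 + 0.5244 + 0.2500 + 0.3750 + 0.5244 + 0.2500
  = 2.2988 bits

I(X;Y) = H(X) + H(Y) - H(X,Y)
  = 1.0000 + 1.2988 - 2.2988
  = 0.0000 bits

min(H(X), H(Y)) = min(1.0000, 1.2988) = 1.0000 bits
Normalized MI = 0.0000 / 1.0000 = 0.0000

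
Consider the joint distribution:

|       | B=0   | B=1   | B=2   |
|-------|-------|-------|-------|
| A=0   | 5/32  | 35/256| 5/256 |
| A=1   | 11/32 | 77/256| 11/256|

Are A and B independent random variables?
Marginal P(A) (row sums):
  P(A=0) = 5/32 + 35/256 + 5/256 = 5/16
  P(A=1) = 11/32 + 77/256 + 11/256 = 11/16
Marginal P(B) (column sums):
  P(B=0) = 5/32 + 11/32 = 1/2
  P(B=1) = 35/256 + 77/256 = 7/16
  P(B=2) = 5/256 + 11/256 = 1/16

A and B are independent iff P(A=i,B=j) = P(A=i)·P(B=j) for every cell.
  P(A=0)·P(B=0) = 5/16 × 1/2 = 5/32 = P(A=0,B=0) ✓
  P(A=0)·P(B=1) = 5/16 × 7/16 = 35/256 = P(A=0,B=1) ✓
  P(A=0)·P(B=2) = 5/16 × 1/16 = 5/256 = P(A=0,B=2) ✓
  P(A=1)·P(B=0) = 11/16 × 1/2 = 11/32 = P(A=1,B=0) ✓
  P(A=1)·P(B=1) = 11/16 × 7/16 = 77/256 = P(A=1,B=1) ✓
  P(A=1)·P(B=2) = 11/16 × 1/16 = 11/256 = P(A=1,B=2) ✓

Yes, A and B are independent: every cell factors, so I(A;B) = 0 bits.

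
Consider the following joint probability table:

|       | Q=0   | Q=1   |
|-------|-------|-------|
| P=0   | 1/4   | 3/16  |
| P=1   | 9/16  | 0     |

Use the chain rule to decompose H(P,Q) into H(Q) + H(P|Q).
By the chain rule: H(P,Q) = H(Q) + H(P|Q)

Marginal P(Q) (column sums):
  P(Q=0) = 1/4 + 9/16 = 13/16
  P(Q=1) = 3/16 + 0 = 3/16
H(Q) = -[(13/16)·log₂(13/16) + (3/16)·log₂(3/16)]
  = 0.2434 + 0.4528
  = 0.6962 bits
H(P|Q) = -Σ P(P,Q)·log₂ P(P|Q), where P(P|Q) = P(P,Q) / P(Q)
  (cells with P(P,Q) = 0 contribute 0)
  (P=0,Q=0): P(P|Q) = (1/4)/(13/16) = 4/13;  -(1/4)·log₂(4/13) = 0.4251
  (P=0,Q=1): P(P|Q) = (3/16)/(3/16) = 1;  -(3/16)·log₂(1) = 0.0000
  (P=1,Q=0): P(P|Q) = (9/16)/(13/16) = 9/13;  -(9/16)·log₂(9/13) = 0.2984
H(P|Q) = 0.4251 + 0.0000 + 0.2984
  = 0.7235 bits

H(P,Q) = H(Q) + H(P|Q) = 0.6962 + 0.7235 = 1.4197 bits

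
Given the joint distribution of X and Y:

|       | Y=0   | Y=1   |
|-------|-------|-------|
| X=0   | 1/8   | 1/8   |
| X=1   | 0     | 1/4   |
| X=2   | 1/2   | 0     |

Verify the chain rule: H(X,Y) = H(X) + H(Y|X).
Left side:
H(X,Y) = -[(1/8)·log₂(1/8) + (1/8)·log₂(1/8) + (1/4)·log₂(1/4) + (1/2)·log₂(1/2)]
  = 0.3750 + 0.3750 + 0.5000 + 0.5000
  = 1.7500 bits

Right side:
Marginal P(X) (row sums):
  P(X=0) = 1/8 + 1/8 = 1/4
  P(X=1) = 0 + 1/4 = 1/4
  P(X=2) = 1/2 + 0 = 1/2
H(X) = -[(1/4)·log₂(1/4) + (1/4)·log₂(1/4) + (1/2)·log₂(1/2)]
  = 0.5000 + 0.5000 + 0.5000
  = 1.5000 bits
H(Y|X) = -Σ P(X,Y)·log₂ P(Y|X), where P(Y|X) = P(X,Y) / P(X)
  (cells with P(X,Y) = 0 contribute 0)
  (X=0,Y=0): P(Y|X) = (1/8)/(1/4) = 1/2;  -(1/8)·log₂(1/2) = 0.1250
  (X=0,Y=1): P(Y|X) = (1/8)/(1/4) = 1/2;  -(1/8)·log₂(1/2) = 0.1250
  (X=1,Y=1): P(Y|X) = (1/4)/(1/4) = 1;  -(1/4)·log₂(1) = 0.0000
  (X=2,Y=0): P(Y|X) = (1/2)/(1/2) = 1;  -(1/2)·log₂(1) = 0.0000
H(Y|X) = 0.1250 + 0.1250 + 0.0000 + 0.0000
  = 0.2500 bits
H(X) + H(Y|X) = 1.5000 + 0.2500 = 1.7500 bits

Both sides equal 1.7500 bits, so the chain rule holds ✓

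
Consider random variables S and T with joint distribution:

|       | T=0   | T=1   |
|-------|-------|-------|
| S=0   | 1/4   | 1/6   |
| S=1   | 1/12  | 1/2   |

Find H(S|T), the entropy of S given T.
Marginal P(T) (column sums):
  P(T=0) = 1/4 + 1/12 = 1/3
  P(T=1) = 1/6 + 1/2 = 2/3

H(S|T) = -Σ P(S,T)·log₂ P(S|T), where P(S|T) = P(S,T) / P(T)
  (S=0,T=0): P(S|T) = (1/4)/(1/3) = 3/4;  -(1/4)·log₂(3/4) = 0.1038
  (S=0,T=1): P(S|T) = (1/6)/(2/3) = 1/4;  -(1/6)·log₂(1/4) = 0.3333
  (S=1,T=0): P(S|T) = (1/12)/(1/3) = 1/4;  -(1/12)·log₂(1/4) = 0.1667
  (S=1,T=1): P(S|T) = (1/2)/(2/3) = 3/4;  -(1/2)·log₂(3/4) = 0.2075
H(S|T) = 0.1038 + 0.3333 + 0.1667 + 0.2075
  = 0.8113 bits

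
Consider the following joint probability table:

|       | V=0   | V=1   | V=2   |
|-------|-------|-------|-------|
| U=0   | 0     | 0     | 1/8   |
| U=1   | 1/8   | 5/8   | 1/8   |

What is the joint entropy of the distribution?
H(U,V) = -Σ P(U,V) log₂ P(U,V), summed over the non-zero cells:
H(U,V) = -[(1/8)·log₂(1/8) + (1/8)·log₂(1/8) + (5/8)·log₂(5/8) + (1/8)·log₂(1/8)]
  = 0.3750 + 0.3750 + 0.4238 + 0.3750
  = 1.5488 bits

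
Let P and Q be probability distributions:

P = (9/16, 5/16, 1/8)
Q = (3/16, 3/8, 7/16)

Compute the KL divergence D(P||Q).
D(P||Q) = Σ P(i) log₂(P(i)/Q(i))
  i=0: (9/16) × log₂((9/16)/(3/16)) = (9/16) × log₂(3) = 0.8915
  i=1: (5/16) × log₂((5/16)/(3/8)) = (5/16) × log₂(5/6) = -0.0822
  i=2: (1/8) × log₂((1/8)/(7/16)) = (1/8) × log₂(2/7) = -0.2259
D(P||Q) = 0.8915 - 0.0822 - 0.2259
  = 0.5834 bits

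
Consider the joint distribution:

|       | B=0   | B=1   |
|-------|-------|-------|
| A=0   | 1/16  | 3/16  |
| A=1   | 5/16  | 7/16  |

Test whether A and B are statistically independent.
Marginal P(A) (row sums):
  P(A=0) = 1/16 + 3/16 = 1/4
  P(A=1) = 5/16 + 7/16 = 3/4
Marginal P(B) (column sums):
  P(B=0) = 1/16 + 5/16 = 3/8
  P(B=1) = 3/16 + 7/16 = 5/8

A and B are independent iff P(A=i,B=j) = P(A=i)·P(B=j) for every cell.
  P(A=0)·P(B=0) = 1/4 × 3/8 = 3/32, but P(A=0,B=0) = 1/16 ✗

No, A and B are not independent. Quantitatively, I(A;B) > 0:

H(A) = -[(1/4)·log₂(1/4) + (3/4)·log₂(3/4)]
  = 0.5000 + 0.3113
  = 0.8113 bits
H(B) = -[(3/8)·log₂(3/8) + (5/8)·log₂(5/8)]
  = 0.5306 + 0.4238
  = 0.9544 bits
H(A,B) = -[(1/16)·log₂(1/16) + (3/16)·log₂(3/16) + (5/16)·log₂(5/16) + (7/16)·log₂(7/16)]
  = 0.2500 + 0.4528 + 0.5244 + 0.5218
  = 1.7490 bits
I(A;B) = H(A) + H(B) - H(A,B) = 0.8113 + 0.9544 - 1.7490 = 0.0167 bits > 0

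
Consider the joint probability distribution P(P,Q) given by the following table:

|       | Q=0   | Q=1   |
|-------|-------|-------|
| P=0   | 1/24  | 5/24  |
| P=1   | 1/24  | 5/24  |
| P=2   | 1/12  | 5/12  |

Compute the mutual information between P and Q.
Marginal P(P) (row sums):
  P(P=0) = 1/24 + 5/24 = 1/4
  P(P=1) = 1/24 + 5/24 = 1/4
  P(P=2) = 1/12 + 5/12 = 1/2
Marginal P(Q) (column sums):
  P(Q=0) = 1/24 + 1/24 + 1/12 = 1/6
  P(Q=1) = 5/24 + 5/24 + 5/12 = 5/6

H(P) = -[(1/4)·log₂(1/4) + (1/4)·log₂(1/4) + (1/2)·log₂(1/2)]
  = 0.5000 + 0.5000 + 0.5000
  = 1.5000 bits
H(Q) = -[(1/6)·log₂(1/6) + (5/6)·log₂(5/6)]
  = 0.4308 + 0.2192
  = 0.6500 bits
H(P,Q) = -[(1/24)·log₂(1/24) + (5/24)·log₂(5/24) + (1/24)·log₂(1/24) + (5/24)·log₂(5/24) + (1/12)·log₂(1/12) + (5/12)·log₂(5/12)]
  = 0.1910 + 0.4715 + 0.1910 + 0.4715 + 0.2987 + 0.5263
  = 2.1500 bits

I(P;Q) = H(P) + H(Q) - H(P,Q)
  = 1.5000 + 0.6500 - 2.1500
  = 0.0000 bits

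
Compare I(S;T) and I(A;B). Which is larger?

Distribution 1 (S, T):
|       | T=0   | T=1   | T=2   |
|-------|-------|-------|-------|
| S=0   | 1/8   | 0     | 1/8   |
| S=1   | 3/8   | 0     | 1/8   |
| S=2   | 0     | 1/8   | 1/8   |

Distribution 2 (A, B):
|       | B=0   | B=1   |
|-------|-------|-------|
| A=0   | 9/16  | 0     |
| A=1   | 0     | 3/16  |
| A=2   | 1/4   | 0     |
Distribution 1 (S, T):
Marginal P(S) (row sums):
  P(S=0) = 1/8 + 0 + 1/8 = 1/4
  P(S=1) = 3/8 + 0 + 1/8 = 1/2
  P(S=2) = 0 + 1/8 + 1/8 = 1/4
Marginal P(T) (column sums):
  P(T=0) = 1/8 + 3/8 + 0 = 1/2
  P(T=1) = 0 + 0 + 1/8 = 1/8
  P(T=2) = 1/8 + 1/8 + 1/8 = 3/8

H(S) = -[(1/4)·log₂(1/4) + (1/2)·log₂(1/2) + (1/4)·log₂(1/4)]
  = 0.5000 + 0.5000 + 0.5000
  = 1.5000 bits
H(T) = -[(1/2)·log₂(1/2) + (1/8)·log₂(1/8) + (3/8)·log₂(3/8)]
  = 0.5000 + 0.3750 + 0.5306
  = 1.4056 bits
H(S,T) = -[(1/8)·log₂(1/8) + (1/8)·log₂(1/8) + (3/8)·log₂(3/8) + (1/8)·log₂(1/8) + (1/8)·log₂(1/8) + (1/8)·log₂(1/8)]
  = 0.3750 + 0.3750 + 0.5306 + 0.3750 + 0.3750 + 0.3750
  = 2.4056 bits

I(S;T) = H(S) + H(T) - H(S,T)
  = 1.5000 + 1.4056 - 2.4056
  = 0.5000 bits

Distribution 2 (A, B):
Marginal P(A) (row sums):
  P(A=0) = 9/16 + 0 = 9/16
  P(A=1) = 0 + 3/16 = 3/16
  P(A=2) = 1/4 + 0 = 1/4
Marginal P(B) (column sums):
  P(B=0) = 9/16 + 0 + 1/4 = 13/16
  P(B=1) = 0 + 3/16 + 0 = 3/16

H(A) = -[(9/16)·log₂(9/16) + (3/16)·log₂(3/16) + (1/4)·log₂(1/4)]
  = 0.4669 + 0.4528 + 0.5000
  = 1.4197 bits
H(B) = -[(13/16)·log₂(13/16) + (3/16)·log₂(3/16)]
  = 0.2434 + 0.4528
  = 0.6962 bits
H(A,B) = -[(9/16)·log₂(9/16) + (3/16)·log₂(3/16) + (1/4)·log₂(1/4)]
  = 0.4669 + 0.4528 + 0.5000
  = 1.4197 bits

I(A;B) = H(A) + H(B) - H(A,B)
  = 1.4197 + 0.6962 - 1.4197
  = 0.6962 bits

I(A;B) = 0.6962 bits > I(S;T) = 0.5000 bits, so (A, B) has the higher mutual information (stronger dependence).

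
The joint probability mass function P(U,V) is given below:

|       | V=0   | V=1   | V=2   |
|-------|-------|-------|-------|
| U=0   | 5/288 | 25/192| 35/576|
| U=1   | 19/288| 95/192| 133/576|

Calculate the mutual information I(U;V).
Marginal P(U) (row sums):
  P(U=0) = 5/288 + 25/192 + 35/576 = 5/24
  P(U=1) = 19/288 + 95/192 + 133/576 = 19/24
Marginal P(V) (column sums):
  P(V=0) = 5/288 + 19/288 = 1/12
  P(V=1) = 25/192 + 95/192 = 5/8
  P(V=2) = 35/576 + 133/576 = 7/24

H(U) = -[(5/24)·log₂(5/24) + (19/24)·log₂(19/24)]
  = 0.4715 + 0.2668
  = 0.7383 bits
H(V) = -[(1/12)·log₂(1/12) + (5/8)·log₂(5/8) + (7/24)·log₂(7/24)]
  = 0.2987 + 0.4238 + 0.5185
  = 1.2410 bits
H(U,V) = -[(5/288)·log₂(5/288) + (25/192)·log₂(25/192) + (35/576)·log₂(35/576) + (19/288)·log₂(19/288) + (95/192)·log₂(95/192) + (133/576)·log₂(133/576)]
  = 0.1015 + 0.3830 + 0.2455 + 0.2587 + 0.5023 + 0.4883
  = 1.9793 bits

I(U;V) = H(U) + H(V) - H(U,V)
  = 0.7383 + 1.2410 - 1.9793
  = 0.0000 bits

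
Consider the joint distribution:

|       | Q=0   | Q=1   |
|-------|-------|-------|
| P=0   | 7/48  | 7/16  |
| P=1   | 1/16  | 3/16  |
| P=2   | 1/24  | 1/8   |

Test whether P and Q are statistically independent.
Marginal P(P) (row sums):
  P(P=0) = 7/48 + 7/16 = 7/12
  P(P=1) = 1/16 + 3/16 = 1/4
  P(P=2) = 1/24 + 1/8 = 1/6
Marginal P(Q) (column sums):
  P(Q=0) = 7/48 + 1/16 + 1/24 = 1/4
  P(Q=1) = 7/16 + 3/16 + 1/8 = 3/4

P and Q are independent iff P(P=i,Q=j) = P(P=i)·P(Q=j) for every cell.
  P(P=0)·P(Q=0) = 7/12 × 1/4 = 7/48 = P(P=0,Q=0) ✓
  P(P=0)·P(Q=1) = 7/12 × 3/4 = 7/16 = P(P=0,Q=1) ✓
  P(P=1)·P(Q=0) = 1/4 × 1/4 = 1/16 = P(P=1,Q=0) ✓
  P(P=1)·P(Q=1) = 1/4 × 3/4 = 3/16 = P(P=1,Q=1) ✓
  P(P=2)·P(Q=0) = 1/6 × 1/4 = 1/24 = P(P=2,Q=0) ✓
  P(P=2)·P(Q=1) = 1/6 × 3/4 = 1/8 = P(P=2,Q=1) ✓

Yes, P and Q are independent: every cell factors, so I(P;Q) = 0 bits.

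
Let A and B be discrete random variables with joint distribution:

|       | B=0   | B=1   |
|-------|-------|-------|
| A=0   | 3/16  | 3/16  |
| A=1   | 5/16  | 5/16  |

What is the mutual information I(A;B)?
Marginal P(A) (row sums):
  P(A=0) = 3/16 + 3/16 = 3/8
  P(A=1) = 5/16 + 5/16 = 5/8
Marginal P(B) (column sums):
  P(B=0) = 3/16 + 5/16 = 1/2
  P(B=1) = 3/16 + 5/16 = 1/2

H(A) = -[(3/8)·log₂(3/8) + (5/8)·log₂(5/8)]
  = 0.5306 + 0.4238
  = 0.9544 bits
H(B) = -[(1/2)·log₂(1/2) + (1/2)·log₂(1/2)]
  = 0.5000 + 0.5000
  = 1.0000 bits
H(A,B) = -[(3/16)·log₂(3/16) + (3/16)·log₂(3/16) + (5/16)·log₂(5/16) + (5/16)·log₂(5/16)]
  = 0.4528 + 0.4528 + 0.5244 + 0.5244
  = 1.9544 bits

I(A;B) = H(A) + H(B) - H(A,B)
  = 0.9544 + 1.0000 - 1.9544
  = 0.0000 bits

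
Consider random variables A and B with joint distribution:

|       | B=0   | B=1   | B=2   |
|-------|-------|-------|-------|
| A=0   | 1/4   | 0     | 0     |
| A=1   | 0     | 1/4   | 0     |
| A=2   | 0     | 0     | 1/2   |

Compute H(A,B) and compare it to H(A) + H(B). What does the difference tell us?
Marginal P(A) (row sums):
  P(A=0) = 1/4 + 0 + 0 = 1/4
  P(A=1) = 0 + 1/4 + 0 = 1/4
  P(A=2) = 0 + 0 + 1/2 = 1/2
Marginal P(B) (column sums):
  P(B=0) = 1/4 + 0 + 0 = 1/4
  P(B=1) = 0 + 1/4 + 0 = 1/4
  P(B=2) = 0 + 0 + 1/2 = 1/2

H(A,B) = -[(1/4)·log₂(1/4) + (1/4)·log₂(1/4) + (1/2)·log₂(1/2)]
  = 0.5000 + 0.5000 + 0.5000
  = 1.5000 bits
H(A) = -[(1/4)·log₂(1/4) + (1/4)·log₂(1/4) + (1/2)·log₂(1/2)]
  = 0.5000 + 0.5000 + 0.5000
  = 1.5000 bits
H(B) = -[(1/4)·log₂(1/4) + (1/4)·log₂(1/4) + (1/2)·log₂(1/2)]
  = 0.5000 + 0.5000 + 0.5000
  = 1.5000 bits

H(A) + H(B) = 1.5000 + 1.5000 = 3.0000 bits
Difference: H(A) + H(B) - H(A,B) = 3.0000 - 1.5000 = 1.5000 bits = I(A;B)

The difference is the mutual information; it is positive here, so A and B are dependent (knowing one reduces uncertainty about the other by 1.5000 bits).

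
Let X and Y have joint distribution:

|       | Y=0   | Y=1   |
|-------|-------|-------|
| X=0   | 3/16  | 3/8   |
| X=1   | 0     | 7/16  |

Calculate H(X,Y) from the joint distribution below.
H(X,Y) = -Σ P(X,Y) log₂ P(X,Y), summed over the non-zero cells:
H(X,Y) = -[(3/16)·log₂(3/16) + (3/8)·log₂(3/8) + (7/16)·log₂(7/16)]
  = 0.4528 + 0.5306 + 0.5218
  = 1.5052 bits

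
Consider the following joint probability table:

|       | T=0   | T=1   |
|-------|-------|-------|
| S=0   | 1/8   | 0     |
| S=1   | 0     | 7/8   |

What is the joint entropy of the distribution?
H(S,T) = -Σ P(S,T) log₂ P(S,T), summed over the non-zero cells:
H(S,T) = -[(1/8)·log₂(1/8) + (7/8)·log₂(7/8)]
  = 0.3750 + 0.1686
  = 0.5436 bits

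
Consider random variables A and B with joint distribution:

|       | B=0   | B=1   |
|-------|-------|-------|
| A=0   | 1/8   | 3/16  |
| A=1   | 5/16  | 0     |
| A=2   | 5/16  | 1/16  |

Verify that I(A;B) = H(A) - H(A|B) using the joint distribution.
Left side, from I(A;B) = H(A) + H(B) - H(A,B):
Marginal P(A) (row sums):
  P(A=0) = 1/8 + 3/16 = 5/16
  P(A=1) = 5/16 + 0 = 5/16
  P(A=2) = 5/16 + 1/16 = 3/8
Marginal P(B) (column sums):
  P(B=0) = 1/8 + 5/16 + 5/16 = 3/4
  P(B=1) = 3/16 + 0 + 1/16 = 1/4

H(A) = -[(5/16)·log₂(5/16) + (5/16)·log₂(5/16) + (3/8)·log₂(3/8)]
  = 0.5244 + 0.5244 + 0.5306
  = 1.5794 bits
H(B) = -[(3/4)·log₂(3/4) + (1/4)·log₂(1/4)]
  = 0.3113 + 0.5000
  = 0.8113 bits
H(A,B) = -[(1/8)·log₂(1/8) + (3/16)·log₂(3/16) + (5/16)·log₂(5/16) + (5/16)·log₂(5/16) + (1/16)·log₂(1/16)]
  = 0.3750 + 0.4528 + 0.5244 + 0.5244 + 0.2500
  = 2.1266 bits

I(A;B) = H(A) + H(B) - H(A,B)
  = 1.5794 + 0.8113 - 2.1266
  = 0.2641 bits

Right side, with H(A|B) computed directly from the conditional probabilities:
H(A|B) = -Σ P(A,B)·log₂ P(A|B), where P(A|B) = P(A,B) / P(B)
  (cells with P(A,B) = 0 contribute 0)
  (A=0,B=0): P(A|B) = (1/8)/(3/4) = 1/6;  -(1/8)·log₂(1/6) = 0.3231
  (A=0,B=1): P(A|B) = (3/16)/(1/4) = 3/4;  -(3/16)·log₂(3/4) = 0.0778
  (A=1,B=0): P(A|B) = (5/16)/(3/4) = 5/12;  -(5/16)·log₂(5/12) = 0.3947
  (A=2,B=0): P(A|B) = (5/16)/(3/4) = 5/12;  -(5/16)·log₂(5/12) = 0.3947
  (A=2,B=1): P(A|B) = (1/16)/(1/4) = 1/4;  -(1/16)·log₂(1/4) = 0.1250
H(A|B) = 0.3231 + 0.0778 + 0.3947 + 0.3947 + 0.1250
  = 1.3153 bits
H(A) - H(A|B) = 1.5794 - 1.3153 = 0.2641 bits

Both sides equal 0.2641 bits, so I(A;B) = H(A) - H(A|B) ✓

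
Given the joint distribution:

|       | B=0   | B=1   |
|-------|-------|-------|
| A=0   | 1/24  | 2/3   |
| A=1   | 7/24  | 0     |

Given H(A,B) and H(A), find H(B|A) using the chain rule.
From the chain rule: H(A,B) = H(A) + H(B|A)
Therefore: H(B|A) = H(A,B) - H(A)

H(A,B) = -[(1/24)·log₂(1/24) + (2/3)·log₂(2/3) + (7/24)·log₂(7/24)]
  = 0.1910 + 0.3900 + 0.5185
  = 1.0995 bits
Marginal P(A) (row sums):
  P(A=0) = 1/24 + 2/3 = 17/24
  P(A=1) = 7/24 + 0 = 7/24
H(A) = -[(17/24)·log₂(17/24) + (7/24)·log₂(7/24)]
  = 0.3524 + 0.5185
  = 0.8709 bits

H(B|A) = 1.0995 - 0.8709 = 0.2286 bits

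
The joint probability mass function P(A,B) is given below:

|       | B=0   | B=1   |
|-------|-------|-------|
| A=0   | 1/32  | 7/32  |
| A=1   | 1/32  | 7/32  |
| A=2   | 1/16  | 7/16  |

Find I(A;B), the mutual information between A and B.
Marginal P(A) (row sums):
  P(A=0) = 1/32 + 7/32 = 1/4
  P(A=1) = 1/32 + 7/32 = 1/4
  P(A=2) = 1/16 + 7/16 = 1/2
Marginal P(B) (column sums):
  P(B=0) = 1/32 + 1/32 + 1/16 = 1/8
  P(B=1) = 7/32 + 7/32 + 7/16 = 7/8

H(A) = -[(1/4)·log₂(1/4) + (1/4)·log₂(1/4) + (1/2)·log₂(1/2)]
  = 0.5000 + 0.5000 + 0.5000
  = 1.5000 bits
H(B) = -[(1/8)·log₂(1/8) + (7/8)·log₂(7/8)]
  = 0.3750 + 0.1686
  = 0.5436 bits
H(A,B) = -[(1/32)·log₂(1/32) + (7/32)·log₂(7/32) + (1/32)·log₂(1/32) + (7/32)·log₂(7/32) + (1/16)·log₂(1/16) + (7/16)·log₂(7/16)]
  = 0.1563 + 0.4796 + 0.1563 + 0.4796 + 0.2500 + 0.5218
  = 2.0436 bits

I(A;B) = H(A) + H(B) - H(A,B)
  = 1.5000 + 0.5436 - 2.0436
  = 0.0000 bits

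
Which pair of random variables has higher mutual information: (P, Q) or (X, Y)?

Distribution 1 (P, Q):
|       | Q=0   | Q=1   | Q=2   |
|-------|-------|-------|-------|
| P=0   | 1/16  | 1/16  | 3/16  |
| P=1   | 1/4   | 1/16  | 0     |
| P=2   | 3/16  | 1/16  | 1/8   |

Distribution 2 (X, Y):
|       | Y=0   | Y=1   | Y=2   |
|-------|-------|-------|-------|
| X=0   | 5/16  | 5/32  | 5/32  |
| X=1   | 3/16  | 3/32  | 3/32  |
Distribution 1 (P, Q):
Marginal P(P) (row sums):
  P(P=0) = 1/16 + 1/16 + 3/16 = 5/16
  P(P=1) = 1/4 + 1/16 + 0 = 5/16
  P(P=2) = 3/16 + 1/16 + 1/8 = 3/8
Marginal P(Q) (column sums):
  P(Q=0) = 1/16 + 1/4 + 3/16 = 1/2
  P(Q=1) = 1/16 + 1/16 + 1/16 = 3/16
  P(Q=2) = 3/16 + 0 + 1/8 = 5/16

H(P) = -[(5/16)·log₂(5/16) + (5/16)·log₂(5/16) + (3/8)·log₂(3/8)]
  = 0.5244 + 0.5244 + 0.5306
  = 1.5794 bits
H(Q) = -[(1/2)·log₂(1/2) + (3/16)·log₂(3/16) + (5/16)·log₂(5/16)]
  = 0.5000 + 0.4528 + 0.5244
  = 1.4772 bits
H(P,Q) = -[(1/16)·log₂(1/16) + (1/16)·log₂(1/16) + (3/16)·log₂(3/16) + (1/4)·log₂(1/4) + (1/16)·log₂(1/16) + (3/16)·log₂(3/16) + (1/16)·log₂(1/16) + (1/8)·log₂(1/8)]
  = 0.2500 + 0.2500 + 0.4528 + 0.5000 + 0.2500 + 0.4528 + 0.2500 + 0.3750
  = 2.7806 bits

I(P;Q) = H(P) + H(Q) - H(P,Q)
  = 1.5794 + 1.4772 - 2.7806
  = 0.2760 bits

Distribution 2 (X, Y):
Marginal P(X) (row sums):
  P(X=0) = 5/16 + 5/32 + 5/32 = 5/8
  P(X=1) = 3/16 + 3/32 + 3/32 = 3/8
Marginal P(Y) (column sums):
  P(Y=0) = 5/16 + 3/16 = 1/2
  P(Y=1) = 5/32 + 3/32 = 1/4
  P(Y=2) = 5/32 + 3/32 = 1/4

H(X) = -[(5/8)·log₂(5/8) + (3/8)·log₂(3/8)]
  = 0.4238 + 0.5306
  = 0.9544 bits
H(Y) = -[(1/2)·log₂(1/2) + (1/4)·log₂(1/4) + (1/4)·log₂(1/4)]
  = 0.5000 + 0.5000 + 0.5000
  = 1.5000 bits
H(X,Y) = -[(5/16)·log₂(5/16) + (5/32)·log₂(5/32) + (5/32)·log₂(5/32) + (3/16)·log₂(3/16) + (3/32)·log₂(3/32) + (3/32)·log₂(3/32)]
  = 0.5244 + 0.4184 + 0.4184 + 0.4528 + 0.3202 + 0.3202
  = 2.4544 bits

I(X;Y) = H(X) + H(Y) - H(X,Y)
  = 0.9544 + 1.5000 - 2.4544
  = 0.0000 bits

I(P;Q) = 0.2760 bits > I(X;Y) = 0.0000 bits, so (P, Q) has the higher mutual information (stronger dependence).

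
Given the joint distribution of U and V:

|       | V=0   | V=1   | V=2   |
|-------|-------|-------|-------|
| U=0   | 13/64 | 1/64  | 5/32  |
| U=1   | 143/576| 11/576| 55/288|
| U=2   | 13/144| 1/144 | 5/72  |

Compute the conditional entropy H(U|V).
Marginal P(V) (column sums):
  P(V=0) = 13/64 + 143/576 + 13/144 = 13/24
  P(V=1) = 1/64 + 11/576 + 1/144 = 1/24
  P(V=2) = 5/32 + 55/288 + 5/72 = 5/12

H(U|V) = -Σ P(U,V)·log₂ P(U|V), where P(U|V) = P(U,V) / P(V)
  (U=0,V=0): P(U|V) = (13/64)/(13/24) = 3/8;  -(13/64)·log₂(3/8) = 0.2874
  (U=0,V=1): P(U|V) = (1/64)/(1/24) = 3/8;  -(1/64)·log₂(3/8) = 0.0221
  (U=0,V=2): P(U|V) = (5/32)/(5/12) = 3/8;  -(5/32)·log₂(3/8) = 0.2211
  (U=1,V=0): P(U|V) = (143/576)/(13/24) = 11/24;  -(143/576)·log₂(11/24) = 0.2794
  (U=1,V=1): P(U|V) = (11/576)/(1/24) = 11/24;  -(11/576)·log₂(11/24) = 0.0215
  (U=1,V=2): P(U|V) = (55/288)/(5/12) = 11/24;  -(55/288)·log₂(11/24) = 0.2149
  (U=2,V=0): P(U|V) = (13/144)/(13/24) = 1/6;  -(13/144)·log₂(1/6) = 0.2334
  (U=2,V=1): P(U|V) = (1/144)/(1/24) = 1/6;  -(1/144)·log₂(1/6) = 0.0180
  (U=2,V=2): P(U|V) = (5/72)/(5/12) = 1/6;  -(5/72)·log₂(1/6) = 0.1795
H(U|V) = 0.2874 + 0.0221 + 0.2211 + 0.2794 + 0.0215 + 0.2149 + 0.2334 + 0.0180 + 0.1795
  = 1.4773 bits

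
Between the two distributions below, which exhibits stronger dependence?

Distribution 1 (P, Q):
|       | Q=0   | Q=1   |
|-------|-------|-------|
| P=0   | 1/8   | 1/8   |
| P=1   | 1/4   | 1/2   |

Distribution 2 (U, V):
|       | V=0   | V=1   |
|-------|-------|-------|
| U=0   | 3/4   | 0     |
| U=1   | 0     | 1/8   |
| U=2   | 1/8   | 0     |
Distribution 1 (P, Q):
Marginal P(P) (row sums):
  P(P=0) = 1/8 + 1/8 = 1/4
  P(P=1) = 1/4 + 1/2 = 3/4
Marginal P(Q) (column sums):
  P(Q=0) = 1/8 + 1/4 = 3/8
  P(Q=1) = 1/8 + 1/2 = 5/8

H(P) = -[(1/4)·log₂(1/4) + (3/4)·log₂(3/4)]
  = 0.5000 + 0.3113
  = 0.8113 bits
H(Q) = -[(3/8)·log₂(3/8) + (5/8)·log₂(5/8)]
  = 0.5306 + 0.4238
  = 0.9544 bits
H(P,Q) = -[(1/8)·log₂(1/8) + (1/8)·log₂(1/8) + (1/4)·log₂(1/4) + (1/2)·log₂(1/2)]
  = 0.3750 + 0.3750 + 0.5000 + 0.5000
  = 1.7500 bits

I(P;Q) = H(P) + H(Q) - H(P,Q)
  = 0.8113 + 0.9544 - 1.7500
  = 0.0157 bits

Distribution 2 (U, V):
Marginal P(U) (row sums):
  P(U=0) = 3/4 + 0 = 3/4
  P(U=1) = 0 + 1/8 = 1/8
  P(U=2) = 1/8 + 0 = 1/8
Marginal P(V) (column sums):
  P(V=0) = 3/4 + 0 + 1/8 = 7/8
  P(V=1) = 0 + 1/8 + 0 = 1/8

H(U) = -[(3/4)·log₂(3/4) + (1/8)·log₂(1/8) + (1/8)·log₂(1/8)]
  = 0.3113 + 0.3750 + 0.3750
  = 1.0613 bits
H(V) = -[(7/8)·log₂(7/8) + (1/8)·log₂(1/8)]
  = 0.1686 + 0.3750
  = 0.5436 bits
H(U,V) = -[(3/4)·log₂(3/4) + (1/8)·log₂(1/8) + (1/8)·log₂(1/8)]
  = 0.3113 + 0.3750 + 0.3750
  = 1.0613 bits

I(U;V) = H(U) + H(V) - H(U,V)
  = 1.0613 + 0.5436 - 1.0613
  = 0.5436 bits

I(U;V) = 0.5436 bits > I(P;Q) = 0.0157 bits, so (U, V) has the higher mutual information (stronger dependence).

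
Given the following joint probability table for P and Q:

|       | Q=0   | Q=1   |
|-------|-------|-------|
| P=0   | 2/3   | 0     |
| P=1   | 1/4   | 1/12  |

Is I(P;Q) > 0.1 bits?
Marginal P(P) (row sums):
  P(P=0) = 2/3 + 0 = 2/3
  P(P=1) = 1/4 + 1/12 = 1/3
Marginal P(Q) (column sums):
  P(Q=0) = 2/3 + 1/4 = 11/12
  P(Q=1) = 0 + 1/12 = 1/12

H(P) = -[(2/3)·log₂(2/3) + (1/3)·log₂(1/3)]
  = 0.3900 + 0.5283
  = 0.9183 bits
H(Q) = -[(11/12)·log₂(11/12) + (1/12)·log₂(1/12)]
  = 0.1151 + 0.2987
  = 0.4138 bits
H(P,Q) = -[(2/3)·log₂(2/3) + (1/4)·log₂(1/4) + (1/12)·log₂(1/12)]
  = 0.3900 + 0.5000 + 0.2987
  = 1.1887 bits

I(P;Q) = H(P) + H(Q) - H(P,Q)
  = 0.9183 + 0.4138 - 1.1887
  = 0.1434 bits

Yes. I(P;Q) = 0.1434 bits, which is > 0.1 bits.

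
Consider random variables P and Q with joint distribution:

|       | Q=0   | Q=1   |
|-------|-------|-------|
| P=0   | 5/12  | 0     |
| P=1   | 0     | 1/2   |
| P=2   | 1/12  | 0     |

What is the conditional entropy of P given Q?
Marginal P(Q) (column sums):
  P(Q=0) = 5/12 + 0 + 1/12 = 1/2
  P(Q=1) = 0 + 1/2 + 0 = 1/2

H(P|Q) = -Σ P(P,Q)·log₂ P(P|Q), where P(P|Q) = P(P,Q) / P(Q)
  (cells with P(P,Q) = 0 contribute 0)
  (P=0,Q=0): P(P|Q) = (5/12)/(1/2) = 5/6;  -(5/12)·log₂(5/6) = 0.1096
  (P=1,Q=1): P(P|Q) = (1/2)/(1/2) = 1;  -(1/2)·log₂(1) = 0.0000
  (P=2,Q=0): P(P|Q) = (1/12)/(1/2) = 1/6;  -(1/12)·log₂(1/6) = 0.2154
H(P|Q) = 0.1096 + 0.0000 + 0.2154
  = 0.3250 bits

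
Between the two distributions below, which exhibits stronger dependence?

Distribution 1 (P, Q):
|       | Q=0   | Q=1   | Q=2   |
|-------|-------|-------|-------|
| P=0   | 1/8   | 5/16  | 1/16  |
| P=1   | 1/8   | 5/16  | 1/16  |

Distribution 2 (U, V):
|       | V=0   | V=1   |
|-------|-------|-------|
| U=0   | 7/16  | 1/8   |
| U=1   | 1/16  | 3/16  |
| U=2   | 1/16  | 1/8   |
Distribution 1 (P, Q):
Marginal P(P) (row sums):
  P(P=0) = 1/8 + 5/16 + 1/16 = 1/2
  P(P=1) = 1/8 + 5/16 + 1/16 = 1/2
Marginal P(Q) (column sums):
  P(Q=0) = 1/8 + 1/8 = 1/4
  P(Q=1) = 5/16 + 5/16 = 5/8
  P(Q=2) = 1/16 + 1/16 = 1/8

H(P) = -[(1/2)·log₂(1/2) + (1/2)·log₂(1/2)]
  = 0.5000 + 0.5000
  = 1.0000 bits
H(Q) = -[(1/4)·log₂(1/4) + (5/8)·log₂(5/8) + (1/8)·log₂(1/8)]
  = 0.5000 + 0.4238 + 0.3750
  = 1.2988 bits
H(P,Q) = -[(1/8)·log₂(1/8) + (5/16)·log₂(5/16) + (1/16)·log₂(1/16) + (1/8)·log₂(1/8) + (5/16)·log₂(5/16) + (1/16)·log₂(1/16)]
  = 0.3750 + 0.5244 + 0.2500 + 0.3750 + 0.5244 + 0.2500
  = 2.2988 bits

I(P;Q) = H(P) + H(Q) - H(P,Q)
  = 1.0000 + 1.2988 - 2.2988
  = 0.0000 bits

Distribution 2 (U, V):
Marginal P(U) (row sums):
  P(U=0) = 7/16 + 1/8 = 9/16
  P(U=1) = 1/16 + 3/16 = 1/4
  P(U=2) = 1/16 + 1/8 = 3/16
Marginal P(V) (column sums):
  P(V=0) = 7/16 + 1/16 + 1/16 = 9/16
  P(V=1) = 1/8 + 3/16 + 1/8 = 7/16

H(U) = -[(9/16)·log₂(9/16) + (1/4)·log₂(1/4) + (3/16)·log₂(3/16)]
  = 0.4669 + 0.5000 + 0.4528
  = 1.4197 bits
H(V) = -[(9/16)·log₂(9/16) + (7/16)·log₂(7/16)]
  = 0.4669 + 0.5218
  = 0.9887 bits
H(U,V) = -[(7/16)·log₂(7/16) + (1/8)·log₂(1/8) + (1/16)·log₂(1/16) + (3/16)·log₂(3/16) + (1/16)·log₂(1/16) + (1/8)·log₂(1/8)]
  = 0.5218 + 0.3750 + 0.2500 + 0.4528 + 0.2500 + 0.3750
  = 2.2246 bits

I(U;V) = H(U) + H(V) - H(U,V)
  = 1.4197 + 0.9887 - 2.2246
  = 0.1838 bits

I(U;V) = 0.1838 bits > I(P;Q) = 0.0000 bits, so (U, V) has the higher mutual information (stronger dependence).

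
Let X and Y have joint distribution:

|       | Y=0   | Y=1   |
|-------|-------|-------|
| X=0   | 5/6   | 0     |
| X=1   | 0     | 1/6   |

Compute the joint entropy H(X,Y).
H(X,Y) = -Σ P(X,Y) log₂ P(X,Y), summed over the non-zero cells:
H(X,Y) = -[(5/6)·log₂(5/6) + (1/6)·log₂(1/6)]
  = 0.2192 + 0.4308
  = 0.6500 bits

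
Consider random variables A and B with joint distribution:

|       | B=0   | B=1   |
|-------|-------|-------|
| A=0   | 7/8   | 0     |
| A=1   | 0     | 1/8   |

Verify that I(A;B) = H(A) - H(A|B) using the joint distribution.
Left side, from I(A;B) = H(A) + H(B) - H(A,B):
Marginal P(A) (row sums):
  P(A=0) = 7/8 + 0 = 7/8
  P(A=1) = 0 + 1/8 = 1/8
Marginal P(B) (column sums):
  P(B=0) = 7/8 + 0 = 7/8
  P(B=1) = 0 + 1/8 = 1/8

H(A) = -[(7/8)·log₂(7/8) + (1/8)·log₂(1/8)]
  = 0.1686 + 0.3750
  = 0.5436 bits
H(B) = -[(7/8)·log₂(7/8) + (1/8)·log₂(1/8)]
  = 0.1686 + 0.3750
  = 0.5436 bits
H(A,B) = -[(7/8)·log₂(7/8) + (1/8)·log₂(1/8)]
  = 0.1686 + 0.3750
  = 0.5436 bits

I(A;B) = H(A) + H(B) - H(A,B)
  = 0.5436 + 0.5436 - 0.5436
  = 0.5436 bits

Right side, with H(A|B) computed directly from the conditional probabilities:
H(A|B) = -Σ P(A,B)·log₂ P(A|B), where P(A|B) = P(A,B) / P(B)
  (cells with P(A,B) = 0 contribute 0)
  (A=0,B=0): P(A|B) = (7/8)/(7/8) = 1;  -(7/8)·log₂(1) = 0.0000
  (A=1,B=1): P(A|B) = (1/8)/(1/8) = 1;  -(1/8)·log₂(1) = 0.0000
H(A|B) = 0.0000 + 0.0000
  = 0.0000 bits
H(A) - H(A|B) = 0.5436 - 0.0000 = 0.5436 bits

Both sides equal 0.5436 bits, so I(A;B) = H(A) - H(A|B) ✓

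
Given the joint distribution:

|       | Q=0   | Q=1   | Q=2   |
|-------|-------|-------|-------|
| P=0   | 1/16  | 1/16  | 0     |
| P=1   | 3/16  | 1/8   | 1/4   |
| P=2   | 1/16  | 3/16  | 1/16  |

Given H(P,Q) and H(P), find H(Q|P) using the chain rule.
From the chain rule: H(P,Q) = H(P) + H(Q|P)
Therefore: H(Q|P) = H(P,Q) - H(P)

H(P,Q) = -[(1/16)·log₂(1/16) + (1/16)·log₂(1/16) + (3/16)·log₂(3/16) + (1/8)·log₂(1/8) + (1/4)·log₂(1/4) + (1/16)·log₂(1/16) + (3/16)·log₂(3/16) + (1/16)·log₂(1/16)]
  = 0.2500 + 0.2500 + 0.4528 + 0.3750 + 0.5000 + 0.2500 + 0.4528 + 0.2500
  = 2.7806 bits
Marginal P(P) (row sums):
  P(P=0) = 1/16 + 1/16 + 0 = 1/8
  P(P=1) = 3/16 + 1/8 + 1/4 = 9/16
  P(P=2) = 1/16 + 3/16 + 1/16 = 5/16
H(P) = -[(1/8)·log₂(1/8) + (9/16)·log₂(9/16) + (5/16)·log₂(5/16)]
  = 0.3750 + 0.4669 + 0.5244
  = 1.3663 bits

H(Q|P) = 2.7806 - 1.3663 = 1.4143 bits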